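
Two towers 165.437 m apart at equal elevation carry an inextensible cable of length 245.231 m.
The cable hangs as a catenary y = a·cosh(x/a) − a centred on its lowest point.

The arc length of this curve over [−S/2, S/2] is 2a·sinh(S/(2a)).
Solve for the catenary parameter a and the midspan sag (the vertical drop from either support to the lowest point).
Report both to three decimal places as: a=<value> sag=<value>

seed: a₀ = √(S³/(24(L−S))) = √(165.437³/(24·79.794)) = 48.624845
iter 1: u=1.701157  f(a)=+1.237e+01  f'(a)=-4.335e+00  a ← 48.624845 − (+1.237e+01/-4.335e+00) = 51.479078
iter 2: u=1.606837  f(a)=+1.173e+00  f'(a)=-3.549e+00  a ← 51.479078 − (+1.173e+00/-3.549e+00) = 51.809657
iter 3: u=1.596585  f(a)=+1.299e-02  f'(a)=-3.471e+00  a ← 51.809657 − (+1.299e-02/-3.471e+00) = 51.813398
iter 4: u=1.596469  f(a)=+1.630e-06  f'(a)=-3.470e+00  a ← 51.813398 − (+1.630e-06/-3.470e+00) = 51.813399
iter 5: u=1.596469  f(a)=-5.684e-14  f'(a)=-3.470e+00  a ← 51.813399 − (-5.684e-14/-3.470e+00) = 51.813399
converged: |Δa| < 1e-12 after 5 iterations
sag = a·(cosh(S/(2a)) − 1) = 51.813399·(cosh(1.596469) − 1) = 81.300046
T_max/T_min = cosh(S/(2a)) = 2.569093

a=51.813 sag=81.300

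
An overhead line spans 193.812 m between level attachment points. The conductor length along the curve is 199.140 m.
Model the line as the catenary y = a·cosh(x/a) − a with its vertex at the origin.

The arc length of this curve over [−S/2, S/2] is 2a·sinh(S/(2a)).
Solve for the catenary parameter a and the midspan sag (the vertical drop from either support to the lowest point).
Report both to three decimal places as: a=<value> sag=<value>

a=239.585 sag=19.867

seed: a₀ = √(S³/(24(L−S))) = √(193.812³/(24·5.328)) = 238.607047
iter 1: u=0.406132  f(a)=+4.411e-02  f'(a)=-4.540e-02  a ← 238.607047 − (+4.411e-02/-4.540e-02) = 239.578714
iter 2: u=0.404485  f(a)=+2.709e-04  f'(a)=-4.484e-02  a ← 239.578714 − (+2.709e-04/-4.484e-02) = 239.584756
iter 3: u=0.404475  f(a)=+1.036e-08  f'(a)=-4.484e-02  a ← 239.584756 − (+1.036e-08/-4.484e-02) = 239.584756
iter 4: u=0.404475  f(a)=+0.000e+00  f'(a)=-4.484e-02  a ← 239.584756 − (+0.000e+00/-4.484e-02) = 239.584756
converged: |Δa| < 1e-12 after 4 iterations
sag = a·(cosh(S/(2a)) − 1) = 239.584756·(cosh(0.404475) − 1) = 19.866666
T_max/T_min = cosh(S/(2a)) = 1.082921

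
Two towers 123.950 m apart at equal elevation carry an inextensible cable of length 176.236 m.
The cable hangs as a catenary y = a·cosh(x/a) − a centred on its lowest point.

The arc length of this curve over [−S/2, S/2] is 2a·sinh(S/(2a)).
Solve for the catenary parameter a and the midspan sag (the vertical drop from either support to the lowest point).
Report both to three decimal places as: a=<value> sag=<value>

seed: a₀ = √(S³/(24(L−S))) = √(123.950³/(24·52.286)) = 38.955741
iter 1: u=1.590908  f(a)=+7.030e+00  f'(a)=-3.428e+00  a ← 38.955741 − (+7.030e+00/-3.428e+00) = 41.006352
iter 2: u=1.511351  f(a)=+5.932e-01  f'(a)=-2.872e+00  a ← 41.006352 − (+5.932e-01/-2.872e+00) = 41.212913
iter 3: u=1.503776  f(a)=+5.085e-03  f'(a)=-2.823e+00  a ← 41.212913 − (+5.085e-03/-2.823e+00) = 41.214714
iter 4: u=1.503711  f(a)=+3.806e-07  f'(a)=-2.822e+00  a ← 41.214714 − (+3.806e-07/-2.822e+00) = 41.214714
iter 5: u=1.503711  f(a)=+5.684e-14  f'(a)=-2.822e+00  a ← 41.214714 − (+5.684e-14/-2.822e+00) = 41.214714
converged: |Δa| < 1e-12 after 5 iterations
sag = a·(cosh(S/(2a)) − 1) = 41.214714·(cosh(1.503711) − 1) = 56.065472
T_max/T_min = cosh(S/(2a)) = 2.360327

a=41.215 sag=56.065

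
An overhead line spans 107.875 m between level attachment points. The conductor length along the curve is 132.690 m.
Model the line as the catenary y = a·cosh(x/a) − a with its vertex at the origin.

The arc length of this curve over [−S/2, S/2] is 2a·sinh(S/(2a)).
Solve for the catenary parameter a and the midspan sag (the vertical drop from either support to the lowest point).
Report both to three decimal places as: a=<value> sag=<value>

seed: a₀ = √(S³/(24(L−S))) = √(107.875³/(24·24.815)) = 45.911180
iter 1: u=1.174823  f(a)=+1.770e+00  f'(a)=-1.238e+00  a ← 45.911180 − (+1.770e+00/-1.238e+00) = 47.341087
iter 2: u=1.139338  f(a)=+8.605e-02  f'(a)=-1.120e+00  a ← 47.341087 − (+8.605e-02/-1.120e+00) = 47.417913
iter 3: u=1.137492  f(a)=+2.264e-04  f'(a)=-1.114e+00  a ← 47.417913 − (+2.264e-04/-1.114e+00) = 47.418117
iter 4: u=1.137487  f(a)=+1.577e-09  f'(a)=-1.114e+00  a ← 47.418117 − (+1.577e-09/-1.114e+00) = 47.418117
iter 5: u=1.137487  f(a)=+0.000e+00  f'(a)=-1.114e+00  a ← 47.418117 − (+0.000e+00/-1.114e+00) = 47.418117
converged: |Δa| < 1e-12 after 5 iterations
sag = a·(cosh(S/(2a)) − 1) = 47.418117·(cosh(1.137487) − 1) = 34.130254
T_max/T_min = cosh(S/(2a)) = 1.719772

a=47.418 sag=34.130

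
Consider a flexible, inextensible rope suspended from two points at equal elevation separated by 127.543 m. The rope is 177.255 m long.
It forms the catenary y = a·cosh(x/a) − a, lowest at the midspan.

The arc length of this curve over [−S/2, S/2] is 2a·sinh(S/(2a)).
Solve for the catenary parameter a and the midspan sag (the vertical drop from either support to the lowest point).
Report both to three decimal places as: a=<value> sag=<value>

a=43.949 sag=54.977

seed: a₀ = √(S³/(24(L−S))) = √(127.543³/(24·49.712)) = 41.701214
iter 1: u=1.529248  f(a)=+6.147e+00  f'(a)=-2.990e+00  a ← 41.701214 − (+6.147e+00/-2.990e+00) = 43.756862
iter 2: u=1.457406  f(a)=+4.838e-01  f'(a)=-2.537e+00  a ← 43.756862 − (+4.838e-01/-2.537e+00) = 43.947577
iter 3: u=1.451081  f(a)=+3.562e-03  f'(a)=-2.499e+00  a ← 43.947577 − (+3.562e-03/-2.499e+00) = 43.949002
iter 4: u=1.451034  f(a)=+1.962e-07  f'(a)=-2.499e+00  a ← 43.949002 − (+1.962e-07/-2.499e+00) = 43.949002
iter 5: u=1.451034  f(a)=+0.000e+00  f'(a)=-2.499e+00  a ← 43.949002 − (+0.000e+00/-2.499e+00) = 43.949002
converged: |Δa| < 1e-12 after 5 iterations
sag = a·(cosh(S/(2a)) − 1) = 43.949002·(cosh(1.451034) − 1) = 54.976973
T_max/T_min = cosh(S/(2a)) = 2.250927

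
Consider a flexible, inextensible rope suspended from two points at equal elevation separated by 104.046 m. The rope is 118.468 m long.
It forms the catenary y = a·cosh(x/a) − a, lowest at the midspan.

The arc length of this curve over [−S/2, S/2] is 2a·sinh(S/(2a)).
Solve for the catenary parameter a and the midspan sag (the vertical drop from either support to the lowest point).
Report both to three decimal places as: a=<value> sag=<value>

seed: a₀ = √(S³/(24(L−S))) = √(104.046³/(24·14.422)) = 57.045280
iter 1: u=0.911960  f(a)=+6.117e-01  f'(a)=-5.490e-01  a ← 57.045280 − (+6.117e-01/-5.490e-01) = 58.159638
iter 2: u=0.894486  f(a)=+1.838e-02  f'(a)=-5.164e-01  a ← 58.159638 − (+1.838e-02/-5.164e-01) = 58.195240
iter 3: u=0.893939  f(a)=+1.775e-05  f'(a)=-5.154e-01  a ← 58.195240 − (+1.775e-05/-5.154e-01) = 58.195274
iter 4: u=0.893939  f(a)=+1.658e-11  f'(a)=-5.154e-01  a ← 58.195274 − (+1.658e-11/-5.154e-01) = 58.195274
converged: |Δa| < 1e-12 after 4 iterations
sag = a·(cosh(S/(2a)) − 1) = 58.195274·(cosh(0.893939) − 1) = 24.843010
T_max/T_min = cosh(S/(2a)) = 1.426891

a=58.195 sag=24.843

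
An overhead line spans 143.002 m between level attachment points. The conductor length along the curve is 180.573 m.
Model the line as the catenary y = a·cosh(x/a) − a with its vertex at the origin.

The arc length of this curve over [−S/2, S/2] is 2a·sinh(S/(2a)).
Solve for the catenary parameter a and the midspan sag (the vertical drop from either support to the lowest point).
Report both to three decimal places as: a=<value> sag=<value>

a=59.069 sag=48.823

seed: a₀ = √(S³/(24(L−S))) = √(143.002³/(24·37.571)) = 56.948353
iter 1: u=1.255541  f(a)=+3.075e+00  f'(a)=-1.540e+00  a ← 56.948353 − (+3.075e+00/-1.540e+00) = 58.945665
iter 2: u=1.212998  f(a)=+1.692e-01  f'(a)=-1.374e+00  a ← 58.945665 − (+1.692e-01/-1.374e+00) = 59.068758
iter 3: u=1.210471  f(a)=+5.781e-04  f'(a)=-1.365e+00  a ← 59.068758 − (+5.781e-04/-1.365e+00) = 59.069181
iter 4: u=1.210462  f(a)=+6.800e-09  f'(a)=-1.365e+00  a ← 59.069181 − (+6.800e-09/-1.365e+00) = 59.069181
iter 5: u=1.210462  f(a)=+0.000e+00  f'(a)=-1.365e+00  a ← 59.069181 − (+0.000e+00/-1.365e+00) = 59.069181
converged: |Δa| < 1e-12 after 5 iterations
sag = a·(cosh(S/(2a)) − 1) = 59.069181·(cosh(1.210462) − 1) = 48.823452
T_max/T_min = cosh(S/(2a)) = 1.826547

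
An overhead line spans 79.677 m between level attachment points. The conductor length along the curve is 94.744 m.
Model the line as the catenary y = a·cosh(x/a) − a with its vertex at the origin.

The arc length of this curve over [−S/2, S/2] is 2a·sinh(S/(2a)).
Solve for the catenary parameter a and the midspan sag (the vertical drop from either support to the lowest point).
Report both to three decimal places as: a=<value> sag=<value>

a=38.418 sag=22.574

seed: a₀ = √(S³/(24(L−S))) = √(79.677³/(24·15.067)) = 37.400762
iter 1: u=1.065179  f(a)=+8.782e-01  f'(a)=-9.009e-01  a ← 37.400762 − (+8.782e-01/-9.009e-01) = 38.375575
iter 2: u=1.038121  f(a)=+3.551e-02  f'(a)=-8.294e-01  a ← 38.375575 − (+3.551e-02/-8.294e-01) = 38.418385
iter 3: u=1.036964  f(a)=+6.346e-05  f'(a)=-8.264e-01  a ← 38.418385 − (+6.346e-05/-8.264e-01) = 38.418462
iter 4: u=1.036962  f(a)=+2.035e-10  f'(a)=-8.264e-01  a ← 38.418462 − (+2.035e-10/-8.264e-01) = 38.418462
iter 5: u=1.036962  f(a)=+0.000e+00  f'(a)=-8.264e-01  a ← 38.418462 − (+0.000e+00/-8.264e-01) = 38.418462
converged: |Δa| < 1e-12 after 5 iterations
sag = a·(cosh(S/(2a)) − 1) = 38.418462·(cosh(1.036962) − 1) = 22.574034
T_max/T_min = cosh(S/(2a)) = 1.587583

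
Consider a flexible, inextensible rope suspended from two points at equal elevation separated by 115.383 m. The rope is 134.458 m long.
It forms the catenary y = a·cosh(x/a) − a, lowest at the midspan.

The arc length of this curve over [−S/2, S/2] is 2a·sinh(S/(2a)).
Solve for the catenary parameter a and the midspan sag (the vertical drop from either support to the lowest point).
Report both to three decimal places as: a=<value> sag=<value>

a=59.311 sag=30.341

seed: a₀ = √(S³/(24(L−S))) = √(115.383³/(24·19.075)) = 57.926174
iter 1: u=0.995949  f(a)=+9.687e-01  f'(a)=-7.263e-01  a ← 57.926174 − (+9.687e-01/-7.263e-01) = 59.259943
iter 2: u=0.973533  f(a)=+3.447e-02  f'(a)=-6.754e-01  a ← 59.259943 − (+3.447e-02/-6.754e-01) = 59.310972
iter 3: u=0.972695  f(a)=+4.720e-05  f'(a)=-6.736e-01  a ← 59.310972 − (+4.720e-05/-6.736e-01) = 59.311042
iter 4: u=0.972694  f(a)=+8.885e-11  f'(a)=-6.736e-01  a ← 59.311042 − (+8.885e-11/-6.736e-01) = 59.311042
iter 5: u=0.972694  f(a)=-2.842e-14  f'(a)=-6.736e-01  a ← 59.311042 − (-2.842e-14/-6.736e-01) = 59.311042
converged: |Δa| < 1e-12 after 5 iterations
sag = a·(cosh(S/(2a)) − 1) = 59.311042·(cosh(0.972694) − 1) = 30.341276
T_max/T_min = cosh(S/(2a)) = 1.511562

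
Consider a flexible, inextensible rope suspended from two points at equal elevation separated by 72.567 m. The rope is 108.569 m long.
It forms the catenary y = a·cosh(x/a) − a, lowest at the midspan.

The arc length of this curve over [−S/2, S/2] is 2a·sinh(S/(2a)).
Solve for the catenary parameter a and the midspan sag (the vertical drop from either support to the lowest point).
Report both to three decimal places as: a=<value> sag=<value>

a=22.445 sag=36.297

seed: a₀ = √(S³/(24(L−S))) = √(72.567³/(24·36.002)) = 21.030026
iter 1: u=1.725319  f(a)=+5.754e+00  f'(a)=-4.558e+00  a ← 21.030026 − (+5.754e+00/-4.558e+00) = 22.292604
iter 2: u=1.627603  f(a)=+5.589e-01  f'(a)=-3.712e+00  a ← 22.292604 − (+5.589e-01/-3.712e+00) = 22.443199
iter 3: u=1.616681  f(a)=+6.526e-03  f'(a)=-3.625e+00  a ← 22.443199 − (+6.526e-03/-3.625e+00) = 22.444999
iter 4: u=1.616552  f(a)=+9.128e-07  f'(a)=-3.624e+00  a ← 22.444999 − (+9.128e-07/-3.624e+00) = 22.444999
iter 5: u=1.616552  f(a)=+1.421e-14  f'(a)=-3.624e+00  a ← 22.444999 − (+1.421e-14/-3.624e+00) = 22.444999
converged: |Δa| < 1e-12 after 5 iterations
sag = a·(cosh(S/(2a)) − 1) = 22.444999·(cosh(1.616552) − 1) = 36.296681
T_max/T_min = cosh(S/(2a)) = 2.617139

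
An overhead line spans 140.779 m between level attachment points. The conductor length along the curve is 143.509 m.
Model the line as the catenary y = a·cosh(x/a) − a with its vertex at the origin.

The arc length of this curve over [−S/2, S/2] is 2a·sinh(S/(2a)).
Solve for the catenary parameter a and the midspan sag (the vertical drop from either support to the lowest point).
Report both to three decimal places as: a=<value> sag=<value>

a=206.955 sag=12.086

seed: a₀ = √(S³/(24(L−S))) = √(140.779³/(24·2.730)) = 206.357316
iter 1: u=0.341105  f(a)=+1.593e-02  f'(a)=-2.677e-02  a ← 206.357316 − (+1.593e-02/-2.677e-02) = 206.952285
iter 2: u=0.340124  f(a)=+6.914e-05  f'(a)=-2.654e-02  a ← 206.952285 − (+6.914e-05/-2.654e-02) = 206.954890
iter 3: u=0.340120  f(a)=+1.316e-09  f'(a)=-2.654e-02  a ← 206.954890 − (+1.316e-09/-2.654e-02) = 206.954890
iter 4: u=0.340120  f(a)=+0.000e+00  f'(a)=-2.654e-02  a ← 206.954890 − (+0.000e+00/-2.654e-02) = 206.954890
converged: |Δa| < 1e-12 after 4 iterations
sag = a·(cosh(S/(2a)) − 1) = 206.954890·(cosh(0.340120) − 1) = 12.086281
T_max/T_min = cosh(S/(2a)) = 1.058401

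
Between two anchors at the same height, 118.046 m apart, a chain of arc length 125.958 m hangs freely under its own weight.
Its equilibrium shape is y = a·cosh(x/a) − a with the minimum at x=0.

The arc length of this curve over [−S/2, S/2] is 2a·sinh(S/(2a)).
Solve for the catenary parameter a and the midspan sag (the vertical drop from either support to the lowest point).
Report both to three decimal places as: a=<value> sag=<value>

a=93.996 sag=19.148

seed: a₀ = √(S³/(24(L−S))) = √(118.046³/(24·7.912)) = 93.073952
iter 1: u=0.634152  f(a)=+1.606e-01  f'(a)=-1.770e-01  a ← 93.073952 − (+1.606e-01/-1.770e-01) = 93.981668
iter 2: u=0.628027  f(a)=+2.380e-03  f'(a)=-1.717e-01  a ← 93.981668 − (+2.380e-03/-1.717e-01) = 93.995526
iter 3: u=0.627934  f(a)=+5.400e-07  f'(a)=-1.717e-01  a ← 93.995526 − (+5.400e-07/-1.717e-01) = 93.995529
iter 4: u=0.627934  f(a)=+4.263e-14  f'(a)=-1.717e-01  a ← 93.995529 − (+4.263e-14/-1.717e-01) = 93.995529
converged: |Δa| < 1e-12 after 4 iterations
sag = a·(cosh(S/(2a)) − 1) = 93.995529·(cosh(0.627934) − 1) = 19.148246
T_max/T_min = cosh(S/(2a)) = 1.203714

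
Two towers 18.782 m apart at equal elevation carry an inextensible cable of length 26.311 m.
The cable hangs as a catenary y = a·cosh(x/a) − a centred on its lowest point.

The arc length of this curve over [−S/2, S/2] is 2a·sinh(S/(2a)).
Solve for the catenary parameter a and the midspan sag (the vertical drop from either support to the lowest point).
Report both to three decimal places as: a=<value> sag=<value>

seed: a₀ = √(S³/(24(L−S))) = √(18.782³/(24·7.529)) = 6.055339
iter 1: u=1.550863  f(a)=+9.590e-01  f'(a)=-3.139e+00  a ← 6.055339 − (+9.590e-01/-3.139e+00) = 6.360909
iter 2: u=1.476361  f(a)=+7.738e-02  f'(a)=-2.651e+00  a ← 6.360909 − (+7.738e-02/-2.651e+00) = 6.390098
iter 3: u=1.469617  f(a)=+6.013e-04  f'(a)=-2.610e+00  a ← 6.390098 − (+6.013e-04/-2.610e+00) = 6.390329
iter 4: u=1.469564  f(a)=+3.694e-08  f'(a)=-2.609e+00  a ← 6.390329 − (+3.694e-08/-2.609e+00) = 6.390329
iter 5: u=1.469564  f(a)=+3.553e-15  f'(a)=-2.609e+00  a ← 6.390329 − (+3.553e-15/-2.609e+00) = 6.390329
converged: |Δa| < 1e-12 after 5 iterations
sag = a·(cosh(S/(2a)) − 1) = 6.390329·(cosh(1.469564) − 1) = 8.235111
T_max/T_min = cosh(S/(2a)) = 2.288683

a=6.390 sag=8.235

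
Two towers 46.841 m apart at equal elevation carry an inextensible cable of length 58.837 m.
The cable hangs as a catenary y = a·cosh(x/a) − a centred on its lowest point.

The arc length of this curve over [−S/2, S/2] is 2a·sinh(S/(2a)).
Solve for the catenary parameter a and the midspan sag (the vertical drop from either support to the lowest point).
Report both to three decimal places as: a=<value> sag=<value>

seed: a₀ = √(S³/(24(L−S))) = √(46.841³/(24·11.996)) = 18.893629
iter 1: u=1.239598  f(a)=+9.561e-01  f'(a)=-1.476e+00  a ← 18.893629 − (+9.561e-01/-1.476e+00) = 19.541401
iter 2: u=1.198507  f(a)=+5.137e-02  f'(a)=-1.321e+00  a ← 19.541401 − (+5.137e-02/-1.321e+00) = 19.580281
iter 3: u=1.196127  f(a)=+1.669e-04  f'(a)=-1.313e+00  a ← 19.580281 − (+1.669e-04/-1.313e+00) = 19.580409
iter 4: u=1.196119  f(a)=+1.776e-09  f'(a)=-1.313e+00  a ← 19.580409 − (+1.776e-09/-1.313e+00) = 19.580409
iter 5: u=1.196119  f(a)=-7.105e-15  f'(a)=-1.313e+00  a ← 19.580409 − (-7.105e-15/-1.313e+00) = 19.580409
converged: |Δa| < 1e-12 after 5 iterations
sag = a·(cosh(S/(2a)) − 1) = 19.580409·(cosh(1.196119) − 1) = 15.758529
T_max/T_min = cosh(S/(2a)) = 1.804811

a=19.580 sag=15.759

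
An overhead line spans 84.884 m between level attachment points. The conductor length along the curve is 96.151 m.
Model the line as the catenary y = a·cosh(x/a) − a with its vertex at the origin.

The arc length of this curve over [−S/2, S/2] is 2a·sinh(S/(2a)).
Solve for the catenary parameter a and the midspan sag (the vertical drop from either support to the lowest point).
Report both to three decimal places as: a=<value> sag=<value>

a=48.478 sag=19.796

seed: a₀ = √(S³/(24(L−S))) = √(84.884³/(24·11.267)) = 47.558592
iter 1: u=0.892415  f(a)=+4.573e-01  f'(a)=-5.126e-01  a ← 47.558592 − (+4.573e-01/-5.126e-01) = 48.450557
iter 2: u=0.875986  f(a)=+1.318e-02  f'(a)=-4.835e-01  a ← 48.450557 − (+1.318e-02/-4.835e-01) = 48.477820
iter 3: u=0.875493  f(a)=+1.167e-05  f'(a)=-4.826e-01  a ← 48.477820 − (+1.167e-05/-4.826e-01) = 48.477844
iter 4: u=0.875493  f(a)=+9.152e-12  f'(a)=-4.826e-01  a ← 48.477844 − (+9.152e-12/-4.826e-01) = 48.477844
converged: |Δa| < 1e-12 after 4 iterations
sag = a·(cosh(S/(2a)) − 1) = 48.477844·(cosh(0.875493) − 1) = 19.796273
T_max/T_min = cosh(S/(2a)) = 1.408357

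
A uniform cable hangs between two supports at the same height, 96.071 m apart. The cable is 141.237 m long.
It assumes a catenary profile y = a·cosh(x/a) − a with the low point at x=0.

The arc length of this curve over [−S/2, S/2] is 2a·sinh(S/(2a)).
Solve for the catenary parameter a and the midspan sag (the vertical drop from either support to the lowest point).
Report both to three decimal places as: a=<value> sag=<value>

seed: a₀ = √(S³/(24(L−S))) = √(96.071³/(24·45.166)) = 28.600724
iter 1: u=1.679520  f(a)=+6.815e+00  f'(a)=-4.144e+00  a ← 28.600724 − (+6.815e+00/-4.144e+00) = 30.245367
iter 2: u=1.588194  f(a)=+6.321e-01  f'(a)=-3.408e+00  a ← 30.245367 − (+6.321e-01/-3.408e+00) = 30.430837
iter 3: u=1.578514  f(a)=+6.664e-03  f'(a)=-3.336e+00  a ← 30.430837 − (+6.664e-03/-3.336e+00) = 30.432834
iter 4: u=1.578410  f(a)=+7.579e-07  f'(a)=-3.336e+00  a ← 30.432834 − (+7.579e-07/-3.336e+00) = 30.432834
iter 5: u=1.578410  f(a)=+5.684e-14  f'(a)=-3.336e+00  a ← 30.432834 − (+5.684e-14/-3.336e+00) = 30.432834
converged: |Δa| < 1e-12 after 5 iterations
sag = a·(cosh(S/(2a)) − 1) = 30.432834·(cosh(1.578410) − 1) = 46.464044
T_max/T_min = cosh(S/(2a)) = 2.526773

a=30.433 sag=46.464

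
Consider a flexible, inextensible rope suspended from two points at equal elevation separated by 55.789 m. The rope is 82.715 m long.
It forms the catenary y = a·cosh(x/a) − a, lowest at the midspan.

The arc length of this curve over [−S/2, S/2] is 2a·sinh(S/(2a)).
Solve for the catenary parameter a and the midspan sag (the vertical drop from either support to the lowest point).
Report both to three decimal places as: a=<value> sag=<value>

seed: a₀ = √(S³/(24(L−S))) = √(55.789³/(24·26.926)) = 16.391977
iter 1: u=1.701717  f(a)=+4.179e+00  f'(a)=-4.340e+00  a ← 16.391977 − (+4.179e+00/-4.340e+00) = 17.354678
iter 2: u=1.607319  f(a)=+3.964e-01  f'(a)=-3.553e+00  a ← 17.354678 − (+3.964e-01/-3.553e+00) = 17.466255
iter 3: u=1.597051  f(a)=+4.393e-03  f'(a)=-3.474e+00  a ← 17.466255 − (+4.393e-03/-3.474e+00) = 17.467519
iter 4: u=1.596935  f(a)=+5.527e-07  f'(a)=-3.474e+00  a ← 17.467519 − (+5.527e-07/-3.474e+00) = 17.467519
iter 5: u=1.596935  f(a)=+0.000e+00  f'(a)=-3.474e+00  a ← 17.467519 − (+0.000e+00/-3.474e+00) = 17.467519
converged: |Δa| < 1e-12 after 5 iterations
sag = a·(cosh(S/(2a)) − 1) = 17.467519·(cosh(1.596935) − 1) = 27.427436
T_max/T_min = cosh(S/(2a)) = 2.570196

a=17.468 sag=27.427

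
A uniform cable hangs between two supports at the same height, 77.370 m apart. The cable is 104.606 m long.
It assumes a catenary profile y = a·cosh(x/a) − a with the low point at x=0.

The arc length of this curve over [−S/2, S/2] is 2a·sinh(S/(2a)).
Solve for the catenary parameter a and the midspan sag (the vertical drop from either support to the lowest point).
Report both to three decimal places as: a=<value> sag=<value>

seed: a₀ = √(S³/(24(L−S))) = √(77.370³/(24·27.236)) = 26.618379
iter 1: u=1.453319  f(a)=+3.025e+00  f'(a)=-2.513e+00  a ← 26.618379 − (+3.025e+00/-2.513e+00) = 27.822449
iter 2: u=1.390424  f(a)=+2.174e-01  f'(a)=-2.163e+00  a ← 27.822449 − (+2.174e-01/-2.163e+00) = 27.922935
iter 3: u=1.385420  f(a)=+1.314e-03  f'(a)=-2.137e+00  a ← 27.922935 − (+1.314e-03/-2.137e+00) = 27.923550
iter 4: u=1.385390  f(a)=+4.871e-08  f'(a)=-2.137e+00  a ← 27.923550 − (+4.871e-08/-2.137e+00) = 27.923550
iter 5: u=1.385390  f(a)=+0.000e+00  f'(a)=-2.137e+00  a ← 27.923550 − (+0.000e+00/-2.137e+00) = 27.923550
converged: |Δa| < 1e-12 after 5 iterations
sag = a·(cosh(S/(2a)) − 1) = 27.923550·(cosh(1.385390) − 1) = 31.366655
T_max/T_min = cosh(S/(2a)) = 2.123305

a=27.924 sag=31.367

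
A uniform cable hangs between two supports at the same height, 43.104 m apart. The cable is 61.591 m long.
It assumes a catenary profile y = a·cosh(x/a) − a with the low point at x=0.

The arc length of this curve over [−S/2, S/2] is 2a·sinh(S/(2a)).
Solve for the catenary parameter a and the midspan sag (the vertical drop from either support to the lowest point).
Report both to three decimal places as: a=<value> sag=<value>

seed: a₀ = √(S³/(24(L−S))) = √(43.104³/(24·18.487)) = 13.434995
iter 1: u=1.604169  f(a)=+2.530e+00  f'(a)=-3.529e+00  a ← 13.434995 − (+2.530e+00/-3.529e+00) = 14.151935
iter 2: u=1.522901  f(a)=+2.166e-01  f'(a)=-2.948e+00  a ← 14.151935 − (+2.166e-01/-2.948e+00) = 14.225412
iter 3: u=1.515035  f(a)=+1.917e-03  f'(a)=-2.896e+00  a ← 14.225412 − (+1.917e-03/-2.896e+00) = 14.226074
iter 4: u=1.514965  f(a)=+1.530e-07  f'(a)=-2.896e+00  a ← 14.226074 − (+1.530e-07/-2.896e+00) = 14.226074
iter 5: u=1.514965  f(a)=-7.105e-15  f'(a)=-2.896e+00  a ← 14.226074 − (-7.105e-15/-2.896e+00) = 14.226074
converged: |Δa| < 1e-12 after 5 iterations
sag = a·(cosh(S/(2a)) − 1) = 14.226074·(cosh(1.514965) − 1) = 19.696544
T_max/T_min = cosh(S/(2a)) = 2.384538

a=14.226 sag=19.697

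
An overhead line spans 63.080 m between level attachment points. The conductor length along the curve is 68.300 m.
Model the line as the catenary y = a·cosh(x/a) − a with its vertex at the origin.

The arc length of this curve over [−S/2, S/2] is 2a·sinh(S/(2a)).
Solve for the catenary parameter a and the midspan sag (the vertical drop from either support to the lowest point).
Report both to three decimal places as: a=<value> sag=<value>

seed: a₀ = √(S³/(24(L−S))) = √(63.080³/(24·5.220)) = 44.760678
iter 1: u=0.704636  f(a)=+1.311e-01  f'(a)=-2.450e-01  a ← 44.760678 − (+1.311e-01/-2.450e-01) = 45.295850
iter 2: u=0.696311  f(a)=+2.389e-03  f'(a)=-2.362e-01  a ← 45.295850 − (+2.389e-03/-2.362e-01) = 45.305965
iter 3: u=0.696156  f(a)=+8.255e-07  f'(a)=-2.360e-01  a ← 45.305965 − (+8.255e-07/-2.360e-01) = 45.305968
iter 4: u=0.696156  f(a)=+9.948e-14  f'(a)=-2.360e-01  a ← 45.305968 − (+9.948e-14/-2.360e-01) = 45.305968
converged: |Δa| < 1e-12 after 4 iterations
sag = a·(cosh(S/(2a)) − 1) = 45.305968·(cosh(0.696156) − 1) = 11.428970
T_max/T_min = cosh(S/(2a)) = 1.252262

a=45.306 sag=11.429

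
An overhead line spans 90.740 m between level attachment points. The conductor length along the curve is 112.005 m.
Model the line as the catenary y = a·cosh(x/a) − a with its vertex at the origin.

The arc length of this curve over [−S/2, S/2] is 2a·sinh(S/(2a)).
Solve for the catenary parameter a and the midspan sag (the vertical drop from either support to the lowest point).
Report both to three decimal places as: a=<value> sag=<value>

a=39.540 sag=29.014

seed: a₀ = √(S³/(24(L−S))) = √(90.740³/(24·21.265)) = 38.261311
iter 1: u=1.185793  f(a)=+1.546e+00  f'(a)=-1.276e+00  a ← 38.261311 − (+1.546e+00/-1.276e+00) = 39.473050
iter 2: u=1.149392  f(a)=+7.649e-02  f'(a)=-1.153e+00  a ← 39.473050 − (+7.649e-02/-1.153e+00) = 39.539415
iter 3: u=1.147463  f(a)=+2.088e-04  f'(a)=-1.146e+00  a ← 39.539415 − (+2.088e-04/-1.146e+00) = 39.539597
iter 4: u=1.147457  f(a)=+1.564e-09  f'(a)=-1.146e+00  a ← 39.539597 − (+1.564e-09/-1.146e+00) = 39.539597
iter 5: u=1.147457  f(a)=+0.000e+00  f'(a)=-1.146e+00  a ← 39.539597 − (+0.000e+00/-1.146e+00) = 39.539597
converged: |Δa| < 1e-12 after 5 iterations
sag = a·(cosh(S/(2a)) − 1) = 39.539597·(cosh(1.147457) − 1) = 29.014467
T_max/T_min = cosh(S/(2a)) = 1.733808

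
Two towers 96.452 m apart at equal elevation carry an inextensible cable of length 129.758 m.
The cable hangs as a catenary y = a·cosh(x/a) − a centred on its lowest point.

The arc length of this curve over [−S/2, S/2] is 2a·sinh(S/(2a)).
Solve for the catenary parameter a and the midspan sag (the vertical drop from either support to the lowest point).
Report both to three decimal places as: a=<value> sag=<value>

seed: a₀ = √(S³/(24(L−S))) = √(96.452³/(24·33.306)) = 33.504257
iter 1: u=1.439399  f(a)=+3.625e+00  f'(a)=-2.432e+00  a ← 33.504257 − (+3.625e+00/-2.432e+00) = 34.995141
iter 2: u=1.378077  f(a)=+2.560e-01  f'(a)=-2.099e+00  a ← 34.995141 − (+2.560e-01/-2.099e+00) = 35.117101
iter 3: u=1.373291  f(a)=+1.492e-03  f'(a)=-2.075e+00  a ← 35.117101 − (+1.492e-03/-2.075e+00) = 35.117820
iter 4: u=1.373263  f(a)=+5.126e-08  f'(a)=-2.075e+00  a ← 35.117820 − (+5.126e-08/-2.075e+00) = 35.117820
iter 5: u=1.373263  f(a)=+0.000e+00  f'(a)=-2.075e+00  a ← 35.117820 − (+0.000e+00/-2.075e+00) = 35.117820
converged: |Δa| < 1e-12 after 5 iterations
sag = a·(cosh(S/(2a)) − 1) = 35.117820·(cosh(1.373263) − 1) = 38.655793
T_max/T_min = cosh(S/(2a)) = 2.100746

a=35.118 sag=38.656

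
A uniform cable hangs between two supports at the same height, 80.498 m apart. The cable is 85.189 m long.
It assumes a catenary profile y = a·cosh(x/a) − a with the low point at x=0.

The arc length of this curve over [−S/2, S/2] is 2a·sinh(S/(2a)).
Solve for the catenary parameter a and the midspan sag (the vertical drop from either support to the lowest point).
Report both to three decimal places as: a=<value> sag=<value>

seed: a₀ = √(S³/(24(L−S))) = √(80.498³/(24·4.691)) = 68.067421
iter 1: u=0.591311  f(a)=+8.270e-02  f'(a)=-1.427e-01  a ← 68.067421 − (+8.270e-02/-1.427e-01) = 68.646875
iter 2: u=0.586319  f(a)=+1.068e-03  f'(a)=-1.390e-01  a ← 68.646875 − (+1.068e-03/-1.390e-01) = 68.654555
iter 3: u=0.586254  f(a)=+1.832e-07  f'(a)=-1.390e-01  a ← 68.654555 − (+1.832e-07/-1.390e-01) = 68.654556
iter 4: u=0.586254  f(a)=+0.000e+00  f'(a)=-1.390e-01  a ← 68.654556 − (+0.000e+00/-1.390e-01) = 68.654556
converged: |Δa| < 1e-12 after 4 iterations
sag = a·(cosh(S/(2a)) − 1) = 68.654556·(cosh(0.586254) − 1) = 12.139871
T_max/T_min = cosh(S/(2a)) = 1.176825

a=68.655 sag=12.140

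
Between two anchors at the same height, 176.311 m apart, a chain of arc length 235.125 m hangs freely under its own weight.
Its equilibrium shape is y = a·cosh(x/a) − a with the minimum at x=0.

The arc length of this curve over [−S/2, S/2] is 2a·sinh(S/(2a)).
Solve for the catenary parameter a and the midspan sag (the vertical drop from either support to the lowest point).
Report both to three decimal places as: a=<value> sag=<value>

a=65.218 sag=69.223

seed: a₀ = √(S³/(24(L−S))) = √(176.311³/(24·58.814)) = 62.312207
iter 1: u=1.414739  f(a)=+6.174e+00  f'(a)=-2.294e+00  a ← 62.312207 − (+6.174e+00/-2.294e+00) = 65.004158
iter 2: u=1.356152  f(a)=+4.226e-01  f'(a)=-1.989e+00  a ← 65.004158 − (+4.226e-01/-1.989e+00) = 65.216607
iter 3: u=1.351734  f(a)=+2.302e-03  f'(a)=-1.968e+00  a ← 65.216607 − (+2.302e-03/-1.968e+00) = 65.217777
iter 4: u=1.351710  f(a)=+6.913e-08  f'(a)=-1.968e+00  a ← 65.217777 − (+6.913e-08/-1.968e+00) = 65.217777
iter 5: u=1.351710  f(a)=+0.000e+00  f'(a)=-1.968e+00  a ← 65.217777 − (+0.000e+00/-1.968e+00) = 65.217777
converged: |Δa| < 1e-12 after 5 iterations
sag = a·(cosh(S/(2a)) − 1) = 65.217777·(cosh(1.351710) − 1) = 69.222916
T_max/T_min = cosh(S/(2a)) = 2.061412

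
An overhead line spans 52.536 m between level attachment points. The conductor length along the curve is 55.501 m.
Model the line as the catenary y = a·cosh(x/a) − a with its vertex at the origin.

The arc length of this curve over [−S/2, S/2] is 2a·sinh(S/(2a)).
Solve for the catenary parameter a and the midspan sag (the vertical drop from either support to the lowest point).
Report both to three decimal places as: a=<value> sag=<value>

seed: a₀ = √(S³/(24(L−S))) = √(52.536³/(24·2.965)) = 45.140622
iter 1: u=0.581915  f(a)=+5.061e-02  f'(a)=-1.359e-01  a ← 45.140622 − (+5.061e-02/-1.359e-01) = 45.513094
iter 2: u=0.577153  f(a)=+6.332e-04  f'(a)=-1.325e-01  a ← 45.513094 − (+6.332e-04/-1.325e-01) = 45.517874
iter 3: u=0.577092  f(a)=+1.019e-07  f'(a)=-1.324e-01  a ← 45.517874 − (+1.019e-07/-1.324e-01) = 45.517875
iter 4: u=0.577092  f(a)=+7.105e-15  f'(a)=-1.324e-01  a ← 45.517875 − (+7.105e-15/-1.324e-01) = 45.517875
converged: |Δa| < 1e-12 after 4 iterations
sag = a·(cosh(S/(2a)) − 1) = 45.517875·(cosh(0.577092) − 1) = 7.792229
T_max/T_min = cosh(S/(2a)) = 1.171191

a=45.518 sag=7.792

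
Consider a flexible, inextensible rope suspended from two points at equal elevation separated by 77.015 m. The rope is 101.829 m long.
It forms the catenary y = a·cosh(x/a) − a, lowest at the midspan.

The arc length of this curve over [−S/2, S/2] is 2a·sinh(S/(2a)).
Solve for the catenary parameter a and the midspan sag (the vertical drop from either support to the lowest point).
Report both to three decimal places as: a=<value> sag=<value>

seed: a₀ = √(S³/(24(L−S))) = √(77.015³/(24·24.814)) = 27.695485
iter 1: u=1.390389  f(a)=+2.512e+00  f'(a)=-2.163e+00  a ← 27.695485 − (+2.512e+00/-2.163e+00) = 28.856731
iter 2: u=1.334437  f(a)=+1.666e-01  f'(a)=-1.885e+00  a ← 28.856731 − (+1.666e-01/-1.885e+00) = 28.945134
iter 3: u=1.330362  f(a)=+8.484e-04  f'(a)=-1.866e+00  a ← 28.945134 − (+8.484e-04/-1.866e+00) = 28.945589
iter 4: u=1.330341  f(a)=+2.224e-08  f'(a)=-1.866e+00  a ← 28.945589 − (+2.224e-08/-1.866e+00) = 28.945589
iter 5: u=1.330341  f(a)=+1.421e-14  f'(a)=-1.866e+00  a ← 28.945589 − (+1.421e-14/-1.866e+00) = 28.945589
converged: |Δa| < 1e-12 after 5 iterations
sag = a·(cosh(S/(2a)) − 1) = 28.945589·(cosh(1.330341) − 1) = 29.621752
T_max/T_min = cosh(S/(2a)) = 2.023360

a=28.946 sag=29.622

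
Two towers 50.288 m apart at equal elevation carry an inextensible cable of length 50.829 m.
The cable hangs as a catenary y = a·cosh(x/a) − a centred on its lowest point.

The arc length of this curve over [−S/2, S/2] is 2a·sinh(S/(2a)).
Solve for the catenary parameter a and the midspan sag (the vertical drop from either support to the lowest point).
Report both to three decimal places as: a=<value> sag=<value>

seed: a₀ = √(S³/(24(L−S))) = √(50.288³/(24·0.541)) = 98.967430
iter 1: u=0.254063  f(a)=+1.749e-03  f'(a)=-1.100e-02  a ← 98.967430 − (+1.749e-03/-1.100e-02) = 99.126352
iter 2: u=0.253656  f(a)=+4.221e-06  f'(a)=-1.095e-02  a ← 99.126352 − (+4.221e-06/-1.095e-02) = 99.126737
iter 3: u=0.253655  f(a)=+2.471e-11  f'(a)=-1.095e-02  a ← 99.126737 − (+2.471e-11/-1.095e-02) = 99.126737
iter 4: u=0.253655  f(a)=+0.000e+00  f'(a)=-1.095e-02  a ← 99.126737 − (+0.000e+00/-1.095e-02) = 99.126737
converged: |Δa| < 1e-12 after 4 iterations
sag = a·(cosh(S/(2a)) − 1) = 99.126737·(cosh(0.253655) − 1) = 3.206087
T_max/T_min = cosh(S/(2a)) = 1.032343

a=99.127 sag=3.206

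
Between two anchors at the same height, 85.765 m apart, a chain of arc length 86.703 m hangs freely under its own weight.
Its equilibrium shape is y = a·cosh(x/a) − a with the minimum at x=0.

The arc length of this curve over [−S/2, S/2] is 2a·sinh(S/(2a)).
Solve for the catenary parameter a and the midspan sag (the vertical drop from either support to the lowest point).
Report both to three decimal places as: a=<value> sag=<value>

a=167.675 sag=5.514

seed: a₀ = √(S³/(24(L−S))) = √(85.765³/(24·0.938)) = 167.401019
iter 1: u=0.256166  f(a)=+3.082e-03  f'(a)=-1.128e-02  a ← 167.401019 − (+3.082e-03/-1.128e-02) = 167.674278
iter 2: u=0.255749  f(a)=+7.564e-06  f'(a)=-1.123e-02  a ← 167.674278 − (+7.564e-06/-1.123e-02) = 167.674951
iter 3: u=0.255748  f(a)=+4.579e-11  f'(a)=-1.122e-02  a ← 167.674951 − (+4.579e-11/-1.122e-02) = 167.674951
iter 4: u=0.255748  f(a)=+0.000e+00  f'(a)=-1.122e-02  a ← 167.674951 − (+0.000e+00/-1.122e-02) = 167.674951
converged: |Δa| < 1e-12 after 4 iterations
sag = a·(cosh(S/(2a)) − 1) = 167.674951·(cosh(0.255748) − 1) = 5.513506
T_max/T_min = cosh(S/(2a)) = 1.032882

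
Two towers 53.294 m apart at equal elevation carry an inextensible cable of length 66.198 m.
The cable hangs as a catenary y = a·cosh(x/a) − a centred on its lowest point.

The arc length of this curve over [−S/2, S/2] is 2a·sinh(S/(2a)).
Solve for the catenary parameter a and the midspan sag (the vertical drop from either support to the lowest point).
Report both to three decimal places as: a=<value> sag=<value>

a=22.870 sag=17.362

seed: a₀ = √(S³/(24(L−S))) = √(53.294³/(24·12.904)) = 22.108011
iter 1: u=1.205310  f(a)=+9.704e-01  f'(a)=-1.346e+00  a ← 22.108011 − (+9.704e-01/-1.346e+00) = 22.828977
iter 2: u=1.167245  f(a)=+4.949e-02  f'(a)=-1.212e+00  a ← 22.828977 − (+4.949e-02/-1.212e+00) = 22.869816
iter 3: u=1.165160  f(a)=+1.440e-04  f'(a)=-1.205e+00  a ← 22.869816 − (+1.440e-04/-1.205e+00) = 22.869936
iter 4: u=1.165154  f(a)=+1.228e-09  f'(a)=-1.205e+00  a ← 22.869936 − (+1.228e-09/-1.205e+00) = 22.869936
iter 5: u=1.165154  f(a)=+0.000e+00  f'(a)=-1.205e+00  a ← 22.869936 − (+0.000e+00/-1.205e+00) = 22.869936
converged: |Δa| < 1e-12 after 5 iterations
sag = a·(cosh(S/(2a)) − 1) = 22.869936·(cosh(1.165154) − 1) = 17.361616
T_max/T_min = cosh(S/(2a)) = 1.759146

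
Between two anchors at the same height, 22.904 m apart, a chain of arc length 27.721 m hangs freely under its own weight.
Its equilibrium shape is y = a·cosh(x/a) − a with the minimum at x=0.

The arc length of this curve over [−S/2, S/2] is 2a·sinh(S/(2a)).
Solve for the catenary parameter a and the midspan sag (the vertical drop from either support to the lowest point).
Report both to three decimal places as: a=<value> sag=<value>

seed: a₀ = √(S³/(24(L−S))) = √(22.904³/(24·4.817)) = 10.194667
iter 1: u=1.123332  f(a)=+3.132e-01  f'(a)=-1.070e+00  a ← 10.194667 − (+3.132e-01/-1.070e+00) = 10.487460
iter 2: u=1.091971  f(a)=+1.400e-02  f'(a)=-9.761e-01  a ← 10.487460 − (+1.400e-02/-9.761e-01) = 10.501804
iter 3: u=1.090479  f(a)=+3.087e-05  f'(a)=-9.718e-01  a ← 10.501804 − (+3.087e-05/-9.718e-01) = 10.501836
iter 4: u=1.090476  f(a)=+1.508e-10  f'(a)=-9.717e-01  a ← 10.501836 − (+1.508e-10/-9.717e-01) = 10.501836
iter 5: u=1.090476  f(a)=-3.553e-15  f'(a)=-9.717e-01  a ← 10.501836 − (-3.553e-15/-9.717e-01) = 10.501836
converged: |Δa| < 1e-12 after 5 iterations
sag = a·(cosh(S/(2a)) − 1) = 10.501836·(cosh(1.090476) − 1) = 6.887874
T_max/T_min = cosh(S/(2a)) = 1.655873

a=10.502 sag=6.888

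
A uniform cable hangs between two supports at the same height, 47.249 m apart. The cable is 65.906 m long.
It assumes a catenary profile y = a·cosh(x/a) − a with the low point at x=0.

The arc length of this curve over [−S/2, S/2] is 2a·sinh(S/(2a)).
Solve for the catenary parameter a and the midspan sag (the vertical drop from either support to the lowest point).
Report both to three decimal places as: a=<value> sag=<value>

seed: a₀ = √(S³/(24(L−S))) = √(47.249³/(24·18.657)) = 15.348375
iter 1: u=1.539218  f(a)=+2.339e+00  f'(a)=-3.058e+00  a ← 15.348375 − (+2.339e+00/-3.058e+00) = 16.113229
iter 2: u=1.466156  f(a)=+1.862e-01  f'(a)=-2.589e+00  a ← 16.113229 − (+1.862e-01/-2.589e+00) = 16.185155
iter 3: u=1.459640  f(a)=+1.406e-03  f'(a)=-2.550e+00  a ← 16.185155 − (+1.406e-03/-2.550e+00) = 16.185706
iter 4: u=1.459590  f(a)=+8.145e-08  f'(a)=-2.550e+00  a ← 16.185706 − (+8.145e-08/-2.550e+00) = 16.185706
iter 5: u=1.459590  f(a)=+0.000e+00  f'(a)=-2.550e+00  a ← 16.185706 − (+0.000e+00/-2.550e+00) = 16.185706
converged: |Δa| < 1e-12 after 5 iterations
sag = a·(cosh(S/(2a)) − 1) = 16.185706·(cosh(1.459590) − 1) = 20.527742
T_max/T_min = cosh(S/(2a)) = 2.268264

a=16.186 sag=20.528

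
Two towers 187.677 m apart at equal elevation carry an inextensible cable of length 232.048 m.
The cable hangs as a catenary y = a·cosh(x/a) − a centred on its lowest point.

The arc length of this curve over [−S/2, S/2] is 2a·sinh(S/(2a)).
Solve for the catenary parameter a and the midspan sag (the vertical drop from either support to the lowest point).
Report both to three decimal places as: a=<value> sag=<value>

seed: a₀ = √(S³/(24(L−S))) = √(187.677³/(24·44.371)) = 78.788231
iter 1: u=1.191022  f(a)=+3.255e+00  f'(a)=-1.294e+00  a ← 78.788231 − (+3.255e+00/-1.294e+00) = 81.303255
iter 2: u=1.154179  f(a)=+1.624e-01  f'(a)=-1.168e+00  a ← 81.303255 − (+1.624e-01/-1.168e+00) = 81.442254
iter 3: u=1.152209  f(a)=+4.509e-04  f'(a)=-1.162e+00  a ← 81.442254 − (+4.509e-04/-1.162e+00) = 81.442643
iter 4: u=1.152204  f(a)=+3.499e-09  f'(a)=-1.162e+00  a ← 81.442643 − (+3.499e-09/-1.162e+00) = 81.442643
iter 5: u=1.152204  f(a)=+5.684e-14  f'(a)=-1.162e+00  a ← 81.442643 − (+5.684e-14/-1.162e+00) = 81.442643
converged: |Δa| < 1e-12 after 5 iterations
sag = a·(cosh(S/(2a)) − 1) = 81.442643·(cosh(1.152204) − 1) = 60.312331
T_max/T_min = cosh(S/(2a)) = 1.740550

a=81.443 sag=60.312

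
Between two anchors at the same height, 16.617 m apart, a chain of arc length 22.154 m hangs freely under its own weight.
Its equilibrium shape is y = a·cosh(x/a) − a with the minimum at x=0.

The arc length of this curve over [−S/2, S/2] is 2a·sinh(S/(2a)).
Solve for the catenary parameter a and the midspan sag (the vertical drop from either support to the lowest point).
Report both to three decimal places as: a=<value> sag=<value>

seed: a₀ = √(S³/(24(L−S))) = √(16.617³/(24·5.537)) = 5.876058
iter 1: u=1.413958  f(a)=+5.806e-01  f'(a)=-2.289e+00  a ← 5.876058 − (+5.806e-01/-2.289e+00) = 6.129669
iter 2: u=1.355457  f(a)=+3.970e-02  f'(a)=-1.986e+00  a ← 6.129669 − (+3.970e-02/-1.986e+00) = 6.149661
iter 3: u=1.351050  f(a)=+2.158e-04  f'(a)=-1.964e+00  a ← 6.149661 − (+2.158e-04/-1.964e+00) = 6.149771
iter 4: u=1.351026  f(a)=+6.453e-09  f'(a)=-1.964e+00  a ← 6.149771 − (+6.453e-09/-1.964e+00) = 6.149771
iter 5: u=1.351026  f(a)=+3.553e-15  f'(a)=-1.964e+00  a ← 6.149771 − (+3.553e-15/-1.964e+00) = 6.149771
converged: |Δa| < 1e-12 after 5 iterations
sag = a·(cosh(S/(2a)) − 1) = 6.149771·(cosh(1.351026) − 1) = 6.519863
T_max/T_min = cosh(S/(2a)) = 2.060180

a=6.150 sag=6.520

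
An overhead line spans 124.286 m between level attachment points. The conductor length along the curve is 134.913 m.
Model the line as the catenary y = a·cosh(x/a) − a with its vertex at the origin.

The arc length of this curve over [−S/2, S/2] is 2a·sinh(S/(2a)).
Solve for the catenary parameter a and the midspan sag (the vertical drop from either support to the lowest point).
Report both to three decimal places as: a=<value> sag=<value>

seed: a₀ = √(S³/(24(L−S))) = √(124.286³/(24·10.627)) = 86.760562
iter 1: u=0.716259  f(a)=+2.760e-01  f'(a)=-2.578e-01  a ← 86.760562 − (+2.760e-01/-2.578e-01) = 87.831077
iter 2: u=0.707529  f(a)=+5.190e-03  f'(a)=-2.482e-01  a ← 87.831077 − (+5.190e-03/-2.482e-01) = 87.851993
iter 3: u=0.707360  f(a)=+1.914e-06  f'(a)=-2.480e-01  a ← 87.851993 − (+1.914e-06/-2.480e-01) = 87.852000
iter 4: u=0.707360  f(a)=+2.274e-13  f'(a)=-2.480e-01  a ← 87.852000 − (+2.274e-13/-2.480e-01) = 87.852000
converged: |Δa| < 1e-12 after 4 iterations
sag = a·(cosh(S/(2a)) − 1) = 87.852000·(cosh(0.707360) − 1) = 22.910599
T_max/T_min = cosh(S/(2a)) = 1.260786

a=87.852 sag=22.911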